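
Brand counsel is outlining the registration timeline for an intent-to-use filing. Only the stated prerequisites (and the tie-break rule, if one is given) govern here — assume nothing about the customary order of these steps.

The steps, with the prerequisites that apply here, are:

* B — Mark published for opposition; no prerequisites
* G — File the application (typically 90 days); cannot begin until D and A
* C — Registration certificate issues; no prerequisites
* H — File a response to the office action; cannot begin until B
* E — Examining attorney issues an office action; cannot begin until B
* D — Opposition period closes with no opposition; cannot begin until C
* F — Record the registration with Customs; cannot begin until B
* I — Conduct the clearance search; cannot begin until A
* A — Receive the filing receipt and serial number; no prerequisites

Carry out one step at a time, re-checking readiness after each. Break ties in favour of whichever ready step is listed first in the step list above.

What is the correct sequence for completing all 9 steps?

Nothing is required for B, C and A. B is listed earlier → B first.
Ready: C, H, E, F and A. C is listed earlier → C.
H, E, D, F and A are all available; H is listed earlier → H.
Now E, D, F and A have their prerequisites met. E is listed earlier, so E next.
D, F and A are all available; D is listed earlier → D.
Ready: F and A. F is listed earlier → F.
Next only A has its prerequisites met → A.
Ready: G and I. G is listed earlier → G.
Next only I has its prerequisites met → I.

B C H E D F A G I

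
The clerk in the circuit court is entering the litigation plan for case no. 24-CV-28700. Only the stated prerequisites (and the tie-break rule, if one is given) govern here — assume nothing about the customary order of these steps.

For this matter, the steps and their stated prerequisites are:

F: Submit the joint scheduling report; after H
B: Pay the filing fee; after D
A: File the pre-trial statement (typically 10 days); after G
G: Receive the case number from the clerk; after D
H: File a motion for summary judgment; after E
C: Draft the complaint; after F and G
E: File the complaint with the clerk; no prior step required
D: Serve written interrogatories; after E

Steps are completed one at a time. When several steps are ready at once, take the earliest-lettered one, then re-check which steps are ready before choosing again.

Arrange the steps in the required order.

E, D, B, G, A, H, F, C

E is the only step with nothing outstanding, so it goes first.
Ready: D and H. D has the earlier label → D.
B and G now also ready, so the ready set is {B, G, H}; B has the earlier label → B.
Ready: G and H. G has the earlier label → G.
A now also ready, so the ready set is {A, H}; A has the earlier label → A.
H needed E, now all done → H.
That leaves F as the only ready step → F.
C is the only step now ready → C.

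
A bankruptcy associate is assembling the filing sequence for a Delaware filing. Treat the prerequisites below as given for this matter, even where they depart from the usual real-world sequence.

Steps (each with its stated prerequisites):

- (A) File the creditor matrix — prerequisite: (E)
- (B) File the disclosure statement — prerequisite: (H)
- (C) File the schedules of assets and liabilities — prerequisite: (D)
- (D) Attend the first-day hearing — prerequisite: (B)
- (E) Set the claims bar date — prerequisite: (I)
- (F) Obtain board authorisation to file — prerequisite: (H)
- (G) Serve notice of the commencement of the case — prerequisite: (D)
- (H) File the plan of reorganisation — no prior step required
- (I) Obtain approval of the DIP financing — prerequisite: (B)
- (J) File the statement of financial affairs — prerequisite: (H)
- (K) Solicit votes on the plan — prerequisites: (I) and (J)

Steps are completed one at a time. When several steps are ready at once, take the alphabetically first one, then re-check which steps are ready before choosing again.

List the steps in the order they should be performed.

(H) has no prerequisites → (H) first.
Ready: (B), (F) and (J). (B) has the earlier label → (B).
(D), (F), (I) and (J) are all available; (D) has the earlier label → (D).
Now (C), (F), (G), (I) and (J) have their prerequisites met. (C) has the earlier label, so (C) next.
Now (F), (G), (I) and (J) have their prerequisites met. (F) has the earlier label, so (F) next.
(G), (I) and (J) are all available; (G) has the earlier label → (G).
Ready: (I) and (J). (I) has the earlier label → (I).
(E) now also ready, so the ready set is {(E), (J)}; (E) has the earlier label → (E).
Now (A) and (J) have their prerequisites met. (A) has the earlier label, so (A) next.
That leaves (J) as the only ready step → (J).
(K) needed (I) and (J), now all done → (K).

(H), (B), (D), (C), (F), (G), (I), (E), (A), (J), (K)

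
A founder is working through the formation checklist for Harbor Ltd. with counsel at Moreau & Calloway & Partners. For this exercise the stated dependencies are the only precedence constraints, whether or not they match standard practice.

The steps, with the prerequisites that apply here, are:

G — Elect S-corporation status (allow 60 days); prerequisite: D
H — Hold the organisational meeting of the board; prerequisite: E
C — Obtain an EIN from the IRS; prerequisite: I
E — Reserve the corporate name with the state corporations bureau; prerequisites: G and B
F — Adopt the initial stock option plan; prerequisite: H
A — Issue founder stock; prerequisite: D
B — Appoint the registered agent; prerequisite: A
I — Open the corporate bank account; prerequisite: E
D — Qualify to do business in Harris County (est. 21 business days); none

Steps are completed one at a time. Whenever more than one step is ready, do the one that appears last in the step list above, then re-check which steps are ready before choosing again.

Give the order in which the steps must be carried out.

D is the only step with nothing outstanding, so it goes first.
Ready: A and G. A is listed later → A.
Now B and G have their prerequisites met. B is listed later, so B next.
G needed D, now all done → G.
E needed B and G, now all done → E.
Now I and H have their prerequisites met. I is listed later, so I next.
Ready: C and H. C is listed later → C.
H is the only step now ready → H.
F needed H, now all done → F.

D A B G E I C H F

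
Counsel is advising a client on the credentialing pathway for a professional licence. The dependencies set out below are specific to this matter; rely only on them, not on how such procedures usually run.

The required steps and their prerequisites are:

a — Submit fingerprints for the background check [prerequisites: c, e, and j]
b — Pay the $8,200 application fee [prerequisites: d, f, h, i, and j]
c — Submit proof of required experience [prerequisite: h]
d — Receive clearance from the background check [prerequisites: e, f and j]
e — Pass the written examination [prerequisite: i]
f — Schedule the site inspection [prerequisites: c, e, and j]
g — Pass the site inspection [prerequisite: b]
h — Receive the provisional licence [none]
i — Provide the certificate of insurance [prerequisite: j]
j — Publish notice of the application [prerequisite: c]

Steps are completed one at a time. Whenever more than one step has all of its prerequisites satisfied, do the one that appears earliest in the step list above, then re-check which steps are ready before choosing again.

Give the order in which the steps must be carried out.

h → c → j → i → e → a → f → d → b → g

Only h has no prerequisites, so it is first.
That leaves c as the only ready step → c.
j needed c, now all done → j.
i needed j, now all done → i.
e needed i, now all done → e.
Now a and f have their prerequisites met. a is listed earlier, so a next.
Next only f has its prerequisites met → f.
d is the only step now ready → d.
b needed d, f, h, i and j, now all done → b.
g is the only step now ready → g.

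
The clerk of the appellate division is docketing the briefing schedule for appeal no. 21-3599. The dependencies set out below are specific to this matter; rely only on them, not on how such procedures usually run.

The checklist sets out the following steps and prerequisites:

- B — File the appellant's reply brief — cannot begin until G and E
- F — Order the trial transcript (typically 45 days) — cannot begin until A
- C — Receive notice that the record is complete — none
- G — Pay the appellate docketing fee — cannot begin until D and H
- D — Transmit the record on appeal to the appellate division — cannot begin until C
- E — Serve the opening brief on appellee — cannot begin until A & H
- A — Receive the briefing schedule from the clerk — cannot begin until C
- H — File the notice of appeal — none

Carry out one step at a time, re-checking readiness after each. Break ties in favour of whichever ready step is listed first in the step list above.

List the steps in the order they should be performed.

C, D, A, F, H, G, E, B

C and H have no prerequisites; C is listed earlier, so C is first.
D, A and H are all available; D is listed earlier → D.
Now A and H have their prerequisites met. A is listed earlier, so A next.
F now also ready, so the ready set is {F, H}; F is listed earlier → F.
That leaves H as the only ready step → H.
G and E are both available; G is listed earlier → G.
E needed A and H, now all done → E.
B is the only step now ready → B.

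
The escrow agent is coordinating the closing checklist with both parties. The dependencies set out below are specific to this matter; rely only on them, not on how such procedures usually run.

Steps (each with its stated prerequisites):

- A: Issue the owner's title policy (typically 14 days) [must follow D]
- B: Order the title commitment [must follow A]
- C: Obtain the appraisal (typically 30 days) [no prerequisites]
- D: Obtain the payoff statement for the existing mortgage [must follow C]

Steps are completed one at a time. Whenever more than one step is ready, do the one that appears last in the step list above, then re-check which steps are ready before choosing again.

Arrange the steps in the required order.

C has no prerequisites → C first.
That leaves D as the only ready step → D.
A needed D, now all done → A.
Next only B has its prerequisites met → B.

C, D, A, B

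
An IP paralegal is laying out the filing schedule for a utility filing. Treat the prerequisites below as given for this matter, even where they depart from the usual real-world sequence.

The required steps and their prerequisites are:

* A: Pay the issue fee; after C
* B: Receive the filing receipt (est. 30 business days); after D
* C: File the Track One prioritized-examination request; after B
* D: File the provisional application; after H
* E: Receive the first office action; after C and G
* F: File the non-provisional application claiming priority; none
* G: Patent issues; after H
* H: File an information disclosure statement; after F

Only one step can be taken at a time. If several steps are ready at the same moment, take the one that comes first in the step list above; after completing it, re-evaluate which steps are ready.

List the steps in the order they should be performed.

F has no prerequisites → F first.
H needed F, now all done → H.
Now D and G have their prerequisites met. D is listed earlier, so D next.
B now also ready, so the ready set is {B, G}; B is listed earlier → B.
C now also ready, so the ready set is {C, G}; C is listed earlier → C.
A now also ready, so the ready set is {A, G}; A is listed earlier → A.
G needed H, now all done → G.
That leaves E as the only ready step → E.

F H D B C A G E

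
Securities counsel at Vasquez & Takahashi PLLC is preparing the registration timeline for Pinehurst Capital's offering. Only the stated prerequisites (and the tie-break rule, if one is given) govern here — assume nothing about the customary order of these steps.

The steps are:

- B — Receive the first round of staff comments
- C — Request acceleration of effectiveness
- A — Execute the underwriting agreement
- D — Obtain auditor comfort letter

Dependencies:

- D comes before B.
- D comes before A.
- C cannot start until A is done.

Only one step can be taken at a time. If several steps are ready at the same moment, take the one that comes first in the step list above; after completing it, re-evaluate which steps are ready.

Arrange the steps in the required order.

D → B → A → C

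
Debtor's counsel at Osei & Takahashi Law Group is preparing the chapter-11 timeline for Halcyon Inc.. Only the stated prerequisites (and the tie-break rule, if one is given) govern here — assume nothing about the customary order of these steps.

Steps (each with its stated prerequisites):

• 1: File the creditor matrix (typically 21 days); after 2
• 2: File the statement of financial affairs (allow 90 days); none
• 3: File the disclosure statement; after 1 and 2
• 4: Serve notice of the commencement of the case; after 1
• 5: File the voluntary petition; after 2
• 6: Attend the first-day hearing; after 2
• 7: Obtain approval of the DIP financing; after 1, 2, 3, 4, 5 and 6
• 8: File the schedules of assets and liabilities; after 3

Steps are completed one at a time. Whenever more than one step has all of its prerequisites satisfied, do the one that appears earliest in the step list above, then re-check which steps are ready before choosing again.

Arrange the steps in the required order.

2, 1, 3, 4, 5, 6, 7, 8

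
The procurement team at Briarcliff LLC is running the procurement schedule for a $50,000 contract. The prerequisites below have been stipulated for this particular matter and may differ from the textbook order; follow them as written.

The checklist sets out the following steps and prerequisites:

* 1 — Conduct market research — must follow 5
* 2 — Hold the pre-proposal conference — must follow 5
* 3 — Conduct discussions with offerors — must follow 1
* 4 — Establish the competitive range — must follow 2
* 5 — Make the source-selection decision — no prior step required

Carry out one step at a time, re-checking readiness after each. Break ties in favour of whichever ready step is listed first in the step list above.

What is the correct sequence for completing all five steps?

5, 1, 2, 3, 4

5 has no prerequisites → 5 first.
1 and 2 are both available; 1 is listed earlier → 1.
3 now also ready, so the ready set is {2, 3}; 2 is listed earlier → 2.
4 now also ready, so the ready set is {3, 4}; 3 is listed earlier → 3.
That leaves 4 as the only ready step → 4.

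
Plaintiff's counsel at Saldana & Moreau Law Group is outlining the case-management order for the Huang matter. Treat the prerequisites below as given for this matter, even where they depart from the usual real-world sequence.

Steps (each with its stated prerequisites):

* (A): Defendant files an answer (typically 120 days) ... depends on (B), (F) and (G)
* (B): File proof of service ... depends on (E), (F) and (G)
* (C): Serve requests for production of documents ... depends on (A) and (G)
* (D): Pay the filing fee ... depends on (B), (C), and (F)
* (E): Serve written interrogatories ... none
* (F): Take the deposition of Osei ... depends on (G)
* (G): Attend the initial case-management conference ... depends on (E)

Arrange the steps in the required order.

(E), (G), (F), (B), (A), (C), (D)

Only (E) has no prerequisites, so it is first.
(G) needed (E), now all done → (G).
(F) needed (G), now all done → (F).
(B) needed (E), (F) and (G), now all done → (B).
(A) needed (B), (F) and (G), now all done → (A).
(C) needed (A) and (G), now all done → (C).
Next only (D) has its prerequisites met → (D).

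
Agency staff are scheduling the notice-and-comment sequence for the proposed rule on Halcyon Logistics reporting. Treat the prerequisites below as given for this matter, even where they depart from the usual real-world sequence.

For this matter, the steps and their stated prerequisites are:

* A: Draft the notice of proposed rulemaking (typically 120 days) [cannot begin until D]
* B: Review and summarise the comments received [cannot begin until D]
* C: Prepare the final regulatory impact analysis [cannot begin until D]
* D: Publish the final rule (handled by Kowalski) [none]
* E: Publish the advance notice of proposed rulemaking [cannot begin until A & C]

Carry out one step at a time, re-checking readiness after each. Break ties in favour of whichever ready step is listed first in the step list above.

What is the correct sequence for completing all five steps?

D is the only step with nothing outstanding, so it goes first.
A, B and C are all available; A is listed earlier → A.
Ready: B and C. B is listed earlier → B.
C needed D, now all done → C.
E is the only step now ready → E.

D → A → B → C → E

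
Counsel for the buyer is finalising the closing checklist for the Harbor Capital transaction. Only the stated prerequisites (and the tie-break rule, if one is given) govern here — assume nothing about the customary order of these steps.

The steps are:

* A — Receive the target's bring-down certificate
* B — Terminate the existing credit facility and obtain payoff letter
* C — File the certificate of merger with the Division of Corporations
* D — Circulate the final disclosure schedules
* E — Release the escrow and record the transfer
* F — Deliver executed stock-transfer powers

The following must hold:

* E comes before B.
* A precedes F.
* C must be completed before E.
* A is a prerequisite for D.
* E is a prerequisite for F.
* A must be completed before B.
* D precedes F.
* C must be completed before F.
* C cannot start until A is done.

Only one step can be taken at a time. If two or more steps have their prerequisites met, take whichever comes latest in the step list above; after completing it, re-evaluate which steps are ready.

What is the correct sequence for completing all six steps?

Only A has no prerequisites, so it is first.
Ready: D and C. D is listed later → D.
C needed A, now all done → C.
That leaves E as the only ready step → E.
Ready: F and B. F is listed later → F.
B is the only step now ready → B.

A D C E F B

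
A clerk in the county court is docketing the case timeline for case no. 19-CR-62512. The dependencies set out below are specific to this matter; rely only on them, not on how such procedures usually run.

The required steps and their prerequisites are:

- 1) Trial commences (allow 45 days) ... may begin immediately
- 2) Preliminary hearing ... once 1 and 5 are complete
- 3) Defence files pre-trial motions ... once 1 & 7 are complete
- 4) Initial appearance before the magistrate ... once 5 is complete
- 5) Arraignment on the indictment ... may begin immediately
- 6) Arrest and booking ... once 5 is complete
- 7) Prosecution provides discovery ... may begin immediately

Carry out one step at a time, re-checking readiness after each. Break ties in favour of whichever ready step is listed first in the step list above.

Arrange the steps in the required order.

1, 5 and 7 have no prerequisites; 1 is listed earlier, so 1 is first.
Ready: 5 and 7. 5 is listed earlier → 5.
Now 2, 4, 6 and 7 have their prerequisites met. 2 is listed earlier, so 2 next.
4, 6 and 7 are all available; 4 is listed earlier → 4.
Now 6 and 7 have their prerequisites met. 6 is listed earlier, so 6 next.
7 is the only step now ready → 7.
That leaves 3 as the only ready step → 3.

1 5 2 4 6 7 3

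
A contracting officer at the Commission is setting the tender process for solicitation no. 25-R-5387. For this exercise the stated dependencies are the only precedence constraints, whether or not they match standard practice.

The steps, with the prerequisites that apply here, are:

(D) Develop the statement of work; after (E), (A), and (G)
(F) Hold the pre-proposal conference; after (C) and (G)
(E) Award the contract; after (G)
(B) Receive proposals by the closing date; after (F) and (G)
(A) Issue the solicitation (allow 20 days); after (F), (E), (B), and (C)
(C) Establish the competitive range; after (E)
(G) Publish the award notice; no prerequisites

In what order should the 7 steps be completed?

Only (G) has no prerequisites, so it is first.
(E) needed (G), now all done → (E).
Next only (C) has its prerequisites met → (C).
That leaves (F) as the only ready step → (F).
(B) needed (F) and (G), now all done → (B).
(A) needed (F), (E), (B) and (C), now all done → (A).
That leaves (D) as the only ready step → (D).

(G), (E), (C), (F), (B), (A), (D)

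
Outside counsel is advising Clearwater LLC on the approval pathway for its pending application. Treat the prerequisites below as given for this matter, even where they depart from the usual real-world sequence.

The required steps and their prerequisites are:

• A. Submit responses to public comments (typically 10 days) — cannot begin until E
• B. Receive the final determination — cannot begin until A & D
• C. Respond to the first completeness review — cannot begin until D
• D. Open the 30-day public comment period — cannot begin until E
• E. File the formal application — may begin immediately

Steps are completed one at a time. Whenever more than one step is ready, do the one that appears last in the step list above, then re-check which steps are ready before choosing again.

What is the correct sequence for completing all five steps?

E is the only step with nothing outstanding, so it goes first.
D and A are both available; D is listed later → D.
Ready: C and A. C is listed later → C.
A needed E, now all done → A.
Next only B has its prerequisites met → B.

E, D, C, A, B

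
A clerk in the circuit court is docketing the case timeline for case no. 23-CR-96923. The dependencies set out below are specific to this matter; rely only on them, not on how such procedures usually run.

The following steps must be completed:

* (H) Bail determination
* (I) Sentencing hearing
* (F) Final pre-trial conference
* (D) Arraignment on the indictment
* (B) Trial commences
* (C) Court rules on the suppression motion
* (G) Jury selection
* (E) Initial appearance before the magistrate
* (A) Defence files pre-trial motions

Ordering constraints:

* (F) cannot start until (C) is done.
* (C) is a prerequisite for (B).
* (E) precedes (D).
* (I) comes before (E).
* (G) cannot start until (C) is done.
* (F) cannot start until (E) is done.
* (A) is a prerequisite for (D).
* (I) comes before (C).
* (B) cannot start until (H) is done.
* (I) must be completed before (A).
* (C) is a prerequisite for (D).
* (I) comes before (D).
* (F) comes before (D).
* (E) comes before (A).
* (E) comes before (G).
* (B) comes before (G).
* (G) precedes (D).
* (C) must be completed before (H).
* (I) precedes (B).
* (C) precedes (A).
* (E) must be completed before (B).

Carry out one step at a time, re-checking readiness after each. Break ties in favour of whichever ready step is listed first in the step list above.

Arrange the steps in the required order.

(I) is the only step with nothing outstanding, so it goes first.
Ready: (C) and (E). (C) is listed earlier → (C).
(H) and (E) are both available; (H) is listed earlier → (H).
(E) is the only step now ready → (E).
(F), (B) and (A) are all available; (F) is listed earlier → (F).
Ready: (B) and (A). (B) is listed earlier → (B).
(G) and (A) are both available; (G) is listed earlier → (G).
(A) is the only step now ready → (A).
(D) needed (I), (F), (C), (G), (E) and (A), now all done → (D).

(I), (C), (H), (E), (F), (B), (G), (A), (D)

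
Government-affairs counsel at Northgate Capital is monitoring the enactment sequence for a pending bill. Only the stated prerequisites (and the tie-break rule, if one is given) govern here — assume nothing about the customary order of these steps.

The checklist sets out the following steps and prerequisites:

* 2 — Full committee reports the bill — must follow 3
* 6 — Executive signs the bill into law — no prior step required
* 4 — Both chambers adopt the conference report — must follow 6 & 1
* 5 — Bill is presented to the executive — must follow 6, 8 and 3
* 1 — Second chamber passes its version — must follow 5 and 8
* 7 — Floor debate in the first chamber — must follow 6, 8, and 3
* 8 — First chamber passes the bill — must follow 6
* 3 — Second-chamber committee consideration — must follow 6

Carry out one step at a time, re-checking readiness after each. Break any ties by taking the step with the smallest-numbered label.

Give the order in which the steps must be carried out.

6 3 2 8 5 1 4 7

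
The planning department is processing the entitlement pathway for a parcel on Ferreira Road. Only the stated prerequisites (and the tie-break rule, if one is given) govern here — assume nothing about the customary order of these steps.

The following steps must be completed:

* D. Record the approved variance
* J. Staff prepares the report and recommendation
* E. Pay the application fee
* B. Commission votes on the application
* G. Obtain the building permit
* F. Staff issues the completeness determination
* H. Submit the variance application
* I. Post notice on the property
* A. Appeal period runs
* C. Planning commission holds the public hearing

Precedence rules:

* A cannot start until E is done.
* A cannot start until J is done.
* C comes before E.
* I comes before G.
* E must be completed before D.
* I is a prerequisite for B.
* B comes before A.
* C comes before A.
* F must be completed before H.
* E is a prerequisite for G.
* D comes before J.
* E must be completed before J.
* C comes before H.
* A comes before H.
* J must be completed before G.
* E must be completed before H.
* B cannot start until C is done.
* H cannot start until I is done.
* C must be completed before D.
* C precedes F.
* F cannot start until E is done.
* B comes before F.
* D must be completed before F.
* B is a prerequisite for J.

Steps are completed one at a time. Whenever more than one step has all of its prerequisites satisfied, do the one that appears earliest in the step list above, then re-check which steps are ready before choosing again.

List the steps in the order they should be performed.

I C E D B J G F A H

I and C have no prerequisites; I is listed earlier, so I is first.
That leaves C as the only ready step → C.
Now E and B have their prerequisites met. E is listed earlier, so E next.
D and B are both available; D is listed earlier → D.
B needed I and C, now all done → B.
J and F are both available; J is listed earlier → J.
G, F and A are all available; G is listed earlier → G.
Now F and A have their prerequisites met. F is listed earlier, so F next.
A is the only step now ready → A.
H needed E, F, I, A and C, now all done → H.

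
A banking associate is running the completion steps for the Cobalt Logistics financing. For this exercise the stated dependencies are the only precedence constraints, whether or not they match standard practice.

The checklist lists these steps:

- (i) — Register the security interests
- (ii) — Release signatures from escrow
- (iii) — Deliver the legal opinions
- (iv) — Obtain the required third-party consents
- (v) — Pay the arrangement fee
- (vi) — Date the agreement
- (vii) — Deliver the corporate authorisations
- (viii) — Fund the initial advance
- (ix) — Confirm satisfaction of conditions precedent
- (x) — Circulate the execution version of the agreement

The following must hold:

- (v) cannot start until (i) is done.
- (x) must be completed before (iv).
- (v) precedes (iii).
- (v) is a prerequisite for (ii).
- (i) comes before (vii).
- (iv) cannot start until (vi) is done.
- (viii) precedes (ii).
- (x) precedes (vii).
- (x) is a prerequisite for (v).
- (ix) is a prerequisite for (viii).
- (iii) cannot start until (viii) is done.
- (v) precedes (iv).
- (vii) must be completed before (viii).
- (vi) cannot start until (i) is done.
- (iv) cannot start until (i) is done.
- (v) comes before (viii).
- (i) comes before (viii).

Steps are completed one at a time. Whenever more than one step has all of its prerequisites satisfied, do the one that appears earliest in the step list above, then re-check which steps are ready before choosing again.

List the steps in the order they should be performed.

(i) (vi) (ix) (x) (v) (iv) (vii) (viii) (ii) (iii)

Nothing is required for (i), (ix) and (x). (i) is listed earlier → (i) first.
(vi) now also ready, so the ready set is {(vi), (ix), (x)}; (vi) is listed earlier → (vi).
(ix) and (x) are both available; (ix) is listed earlier → (ix).
(x) is the only step now ready → (x).
Now (v) and (vii) have their prerequisites met. (v) is listed earlier, so (v) next.
(iv) and (vii) are both available; (iv) is listed earlier → (iv).
That leaves (vii) as the only ready step → (vii).
That leaves (viii) as the only ready step → (viii).
Now (ii) and (iii) have their prerequisites met. (ii) is listed earlier, so (ii) next.
(iii) is the only step now ready → (iii).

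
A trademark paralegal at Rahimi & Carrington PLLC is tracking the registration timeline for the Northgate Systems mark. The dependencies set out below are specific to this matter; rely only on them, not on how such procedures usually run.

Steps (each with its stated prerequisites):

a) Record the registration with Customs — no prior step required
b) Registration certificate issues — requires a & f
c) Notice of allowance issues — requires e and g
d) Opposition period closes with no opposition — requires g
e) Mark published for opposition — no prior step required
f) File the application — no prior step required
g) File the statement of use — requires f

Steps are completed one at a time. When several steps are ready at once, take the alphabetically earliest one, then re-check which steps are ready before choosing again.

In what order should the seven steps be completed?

a, e and f have no prerequisites; a has the earlier label, so a is first.
e and f are both available; e has the earlier label → e.
Next only f has its prerequisites met → f.
Ready: b and g. b has the earlier label → b.
g needed f, now all done → g.
Ready: c and d. c has the earlier label → c.
d needed g, now all done → d.

a → e → f → b → g → c → d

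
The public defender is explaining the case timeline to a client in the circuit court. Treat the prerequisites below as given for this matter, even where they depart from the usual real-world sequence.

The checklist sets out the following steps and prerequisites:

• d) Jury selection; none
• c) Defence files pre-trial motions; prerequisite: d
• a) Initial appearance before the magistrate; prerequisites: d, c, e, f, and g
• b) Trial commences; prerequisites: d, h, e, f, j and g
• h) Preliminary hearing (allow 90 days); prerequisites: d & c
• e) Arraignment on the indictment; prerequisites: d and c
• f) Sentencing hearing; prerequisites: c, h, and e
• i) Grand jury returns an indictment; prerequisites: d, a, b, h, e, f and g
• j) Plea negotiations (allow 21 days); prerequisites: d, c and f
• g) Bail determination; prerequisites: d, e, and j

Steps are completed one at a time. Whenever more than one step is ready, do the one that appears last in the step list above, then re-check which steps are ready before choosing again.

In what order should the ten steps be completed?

d c e h f j g b a i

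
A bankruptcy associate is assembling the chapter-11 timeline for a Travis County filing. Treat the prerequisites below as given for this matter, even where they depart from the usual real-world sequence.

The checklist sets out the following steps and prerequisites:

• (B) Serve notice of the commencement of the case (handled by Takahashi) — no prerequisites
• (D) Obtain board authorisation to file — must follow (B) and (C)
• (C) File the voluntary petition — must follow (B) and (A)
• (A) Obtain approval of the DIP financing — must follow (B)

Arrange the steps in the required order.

(B) is the only step with nothing outstanding, so it goes first.
(A) is the only step now ready → (A).
(C) is the only step now ready → (C).
(D) needed (B) and (C), now all done → (D).

(B), (A), (C), (D)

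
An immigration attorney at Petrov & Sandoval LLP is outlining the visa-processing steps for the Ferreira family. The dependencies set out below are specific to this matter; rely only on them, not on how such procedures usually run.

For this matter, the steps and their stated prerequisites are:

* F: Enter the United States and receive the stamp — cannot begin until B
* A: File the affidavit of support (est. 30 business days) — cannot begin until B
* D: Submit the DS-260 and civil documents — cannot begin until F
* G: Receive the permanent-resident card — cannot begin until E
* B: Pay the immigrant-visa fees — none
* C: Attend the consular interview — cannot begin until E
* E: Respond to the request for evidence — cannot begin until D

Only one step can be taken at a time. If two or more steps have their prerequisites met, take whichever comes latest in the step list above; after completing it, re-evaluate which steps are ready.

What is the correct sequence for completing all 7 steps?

B, A, F, D, E, C, G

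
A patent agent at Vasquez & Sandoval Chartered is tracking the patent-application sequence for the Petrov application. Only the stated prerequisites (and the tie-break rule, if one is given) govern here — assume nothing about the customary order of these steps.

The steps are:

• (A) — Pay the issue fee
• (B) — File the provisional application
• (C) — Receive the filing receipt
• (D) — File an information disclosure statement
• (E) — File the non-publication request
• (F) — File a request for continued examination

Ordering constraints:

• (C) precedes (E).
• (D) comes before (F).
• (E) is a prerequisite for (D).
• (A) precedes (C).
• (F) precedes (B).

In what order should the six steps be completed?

(A), (C), (E), (D), (F), (B)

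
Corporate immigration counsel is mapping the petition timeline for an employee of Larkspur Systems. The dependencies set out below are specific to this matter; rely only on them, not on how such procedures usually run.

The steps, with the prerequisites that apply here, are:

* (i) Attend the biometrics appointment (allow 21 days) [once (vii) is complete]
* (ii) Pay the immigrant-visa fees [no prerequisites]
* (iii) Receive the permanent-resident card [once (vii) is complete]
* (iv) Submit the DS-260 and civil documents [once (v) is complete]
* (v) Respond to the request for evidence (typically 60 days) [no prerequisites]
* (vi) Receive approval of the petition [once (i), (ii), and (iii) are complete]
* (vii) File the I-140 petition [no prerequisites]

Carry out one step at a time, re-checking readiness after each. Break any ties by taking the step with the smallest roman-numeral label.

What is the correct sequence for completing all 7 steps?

(ii) → (v) → (iv) → (vii) → (i) → (iii) → (vi)

Nothing is required for (ii), (v) and (vii). (ii) has the earlier label → (ii) first.
Ready: (v) and (vii). (v) has the earlier label → (v).
(iv) now also ready, so the ready set is {(iv), (vii)}; (iv) has the earlier label → (iv).
Next only (vii) has its prerequisites met → (vii).
Now (i) and (iii) have their prerequisites met. (i) has the earlier label, so (i) next.
Next only (iii) has its prerequisites met → (iii).
Next only (vi) has its prerequisites met → (vi).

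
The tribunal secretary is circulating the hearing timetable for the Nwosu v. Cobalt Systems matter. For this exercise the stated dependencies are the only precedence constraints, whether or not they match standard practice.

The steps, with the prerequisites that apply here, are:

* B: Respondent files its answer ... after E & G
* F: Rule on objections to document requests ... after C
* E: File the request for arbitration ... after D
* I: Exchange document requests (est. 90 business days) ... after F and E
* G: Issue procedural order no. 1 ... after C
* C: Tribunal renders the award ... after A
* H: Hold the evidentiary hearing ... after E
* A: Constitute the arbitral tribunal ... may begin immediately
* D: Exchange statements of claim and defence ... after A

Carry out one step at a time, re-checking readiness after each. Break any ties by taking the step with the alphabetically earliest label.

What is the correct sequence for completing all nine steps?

A → C → D → E → F → G → B → H → I

A has no prerequisites → A first.
Ready: C and D. C has the earlier label → C.
Ready: D, F and G. D has the earlier label → D.
Ready: E, F and G. E has the earlier label → E.
H now also ready, so the ready set is {F, G, H}; F has the earlier label → F.
Ready: G, H and I. G has the earlier label → G.
B, H and I are all available; B has the earlier label → B.
H and I are both available; H has the earlier label → H.
Next only I has its prerequisites met → I.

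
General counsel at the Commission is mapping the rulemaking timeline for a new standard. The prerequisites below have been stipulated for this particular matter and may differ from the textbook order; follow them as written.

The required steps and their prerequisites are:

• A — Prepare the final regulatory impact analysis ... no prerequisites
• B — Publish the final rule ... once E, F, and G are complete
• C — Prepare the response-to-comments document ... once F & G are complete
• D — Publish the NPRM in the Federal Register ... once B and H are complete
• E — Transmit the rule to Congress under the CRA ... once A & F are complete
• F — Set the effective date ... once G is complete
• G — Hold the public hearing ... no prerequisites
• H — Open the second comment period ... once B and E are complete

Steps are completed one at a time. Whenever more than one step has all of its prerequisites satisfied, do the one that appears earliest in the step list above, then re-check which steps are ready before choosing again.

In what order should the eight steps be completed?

A, G, F, C, E, B, H, D

A and G have no prerequisites; A is listed earlier, so A is first.
G is the only step now ready → G.
Next only F has its prerequisites met → F.
Ready: C and E. C is listed earlier → C.
That leaves E as the only ready step → E.
Next only B has its prerequisites met → B.
Next only H has its prerequisites met → H.
Next only D has its prerequisites met → D.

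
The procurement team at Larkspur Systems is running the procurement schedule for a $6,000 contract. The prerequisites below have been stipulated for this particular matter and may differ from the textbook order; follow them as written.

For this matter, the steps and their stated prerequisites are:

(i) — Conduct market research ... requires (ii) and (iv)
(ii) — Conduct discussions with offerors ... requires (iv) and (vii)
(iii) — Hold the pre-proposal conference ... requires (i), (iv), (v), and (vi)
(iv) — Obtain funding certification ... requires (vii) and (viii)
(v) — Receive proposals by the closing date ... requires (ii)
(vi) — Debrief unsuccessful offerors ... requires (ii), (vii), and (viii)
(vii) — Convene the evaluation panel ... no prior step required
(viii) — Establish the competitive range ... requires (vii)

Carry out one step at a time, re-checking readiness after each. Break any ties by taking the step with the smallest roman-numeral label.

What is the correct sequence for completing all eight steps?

(vii), (viii), (iv), (ii), (i), (v), (vi), (iii)

(vii) is the only step with nothing outstanding, so it goes first.
That leaves (viii) as the only ready step → (viii).
Next only (iv) has its prerequisites met → (iv).
(ii) needed (iv) and (vii), now all done → (ii).
(i), (v) and (vi) are all available; (i) has the earlier label → (i).
Now (v) and (vi) have their prerequisites met. (v) has the earlier label, so (v) next.
Next only (vi) has its prerequisites met → (vi).
(iii) is the only step now ready → (iii).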